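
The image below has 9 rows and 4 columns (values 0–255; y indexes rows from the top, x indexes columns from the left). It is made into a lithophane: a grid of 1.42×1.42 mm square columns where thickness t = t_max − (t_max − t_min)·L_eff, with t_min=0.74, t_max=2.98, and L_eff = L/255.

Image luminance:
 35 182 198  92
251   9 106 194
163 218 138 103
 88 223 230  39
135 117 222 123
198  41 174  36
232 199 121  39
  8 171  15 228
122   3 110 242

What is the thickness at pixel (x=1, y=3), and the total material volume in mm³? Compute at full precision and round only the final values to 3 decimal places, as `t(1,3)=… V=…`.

t(1,3)=1.021 V=131.210

span = t_max - t_min = 2.98 - 0.74 = 2.240
L(1,3) = 223, L_eff = 223/255 = 0.874510
t(1,3) = 2.98 - 2.240·0.874510 = 1.021
Σt over all 9·4 pixels = 82966/1275 ≈ 65.0713725
V = pitch²·Σt = 1.42²·82966/1275 = 131.210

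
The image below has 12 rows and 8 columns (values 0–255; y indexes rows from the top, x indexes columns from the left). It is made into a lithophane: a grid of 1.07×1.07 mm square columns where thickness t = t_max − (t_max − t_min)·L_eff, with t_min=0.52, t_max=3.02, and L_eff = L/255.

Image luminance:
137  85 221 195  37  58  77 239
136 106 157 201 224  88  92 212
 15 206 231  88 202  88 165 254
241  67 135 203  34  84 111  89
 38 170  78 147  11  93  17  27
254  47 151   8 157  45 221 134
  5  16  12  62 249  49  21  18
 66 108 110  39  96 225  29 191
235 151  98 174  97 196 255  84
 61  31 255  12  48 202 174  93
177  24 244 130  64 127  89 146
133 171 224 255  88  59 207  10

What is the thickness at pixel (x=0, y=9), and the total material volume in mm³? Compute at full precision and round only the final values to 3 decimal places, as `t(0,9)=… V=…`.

span = t_max - t_min = 3.02 - 0.52 = 2.500
L(0,9) = 61, L_eff = 61/255 = 0.239216
t(0,9) = 3.02 - 2.500·0.239216 = 2.422
Σt over all 12·8 pixels = 223573/1275 ≈ 175.3513725
V = pitch²·Σt = 1.07²·223573/1275 = 200.760

t(0,9)=2.422 V=200.760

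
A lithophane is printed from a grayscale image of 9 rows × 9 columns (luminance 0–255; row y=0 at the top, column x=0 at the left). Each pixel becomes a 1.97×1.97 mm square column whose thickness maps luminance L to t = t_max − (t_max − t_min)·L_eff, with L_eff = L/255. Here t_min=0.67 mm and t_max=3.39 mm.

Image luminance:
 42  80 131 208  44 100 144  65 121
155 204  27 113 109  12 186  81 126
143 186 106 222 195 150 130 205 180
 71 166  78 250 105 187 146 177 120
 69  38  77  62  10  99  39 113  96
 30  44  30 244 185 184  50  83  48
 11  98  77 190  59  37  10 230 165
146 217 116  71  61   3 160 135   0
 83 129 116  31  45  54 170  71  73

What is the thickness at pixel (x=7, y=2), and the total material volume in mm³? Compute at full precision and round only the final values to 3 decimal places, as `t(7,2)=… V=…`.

span = t_max - t_min = 3.39 - 0.67 = 2.720
L(7,2) = 205, L_eff = 205/255 = 0.803922
t(7,2) = 3.39 - 2.720·0.803922 = 1.203
Σt over all 9·9 pixels = 270701/1500 ≈ 180.4673333
V = pitch²·Σt = 1.97²·270701/1500 = 700.376

t(7,2)=1.203 V=700.376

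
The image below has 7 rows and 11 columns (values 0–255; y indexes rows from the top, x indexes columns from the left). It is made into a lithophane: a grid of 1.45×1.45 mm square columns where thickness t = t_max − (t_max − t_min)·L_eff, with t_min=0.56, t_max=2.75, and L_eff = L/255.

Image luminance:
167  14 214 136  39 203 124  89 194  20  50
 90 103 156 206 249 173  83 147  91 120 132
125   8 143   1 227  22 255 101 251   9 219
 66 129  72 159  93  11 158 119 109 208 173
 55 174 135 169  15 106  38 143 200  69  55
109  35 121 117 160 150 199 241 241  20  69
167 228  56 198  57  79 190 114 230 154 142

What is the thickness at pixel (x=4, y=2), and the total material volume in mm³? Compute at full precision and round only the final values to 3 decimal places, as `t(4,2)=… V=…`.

span = t_max - t_min = 2.75 - 0.56 = 2.190
L(4,2) = 227, L_eff = 227/255 = 0.890196
t(4,2) = 2.75 - 2.190·0.890196 = 0.800
Σt over all 7·11 pixels = 1092213/8500 ≈ 128.4956471
V = pitch²·Σt = 1.45²·1092213/8500 = 270.162

t(4,2)=0.800 V=270.162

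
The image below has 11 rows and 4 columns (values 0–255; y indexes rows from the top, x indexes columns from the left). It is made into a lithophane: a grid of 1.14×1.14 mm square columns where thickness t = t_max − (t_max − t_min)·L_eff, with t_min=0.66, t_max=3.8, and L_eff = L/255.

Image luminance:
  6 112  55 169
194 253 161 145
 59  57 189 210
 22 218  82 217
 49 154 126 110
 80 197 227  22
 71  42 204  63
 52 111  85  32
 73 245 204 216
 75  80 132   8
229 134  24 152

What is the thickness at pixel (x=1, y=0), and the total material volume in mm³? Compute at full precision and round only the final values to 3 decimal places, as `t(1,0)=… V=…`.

t(1,0)=2.421 V=131.742

span = t_max - t_min = 3.8 - 0.66 = 3.140
L(1,0) = 112, L_eff = 112/255 = 0.439216
t(1,0) = 3.8 - 3.140·0.439216 = 2.421
Σt over all 11·4 pixels = 215413/2125 ≈ 101.3708235
V = pitch²·Σt = 1.14²·215413/2125 = 131.742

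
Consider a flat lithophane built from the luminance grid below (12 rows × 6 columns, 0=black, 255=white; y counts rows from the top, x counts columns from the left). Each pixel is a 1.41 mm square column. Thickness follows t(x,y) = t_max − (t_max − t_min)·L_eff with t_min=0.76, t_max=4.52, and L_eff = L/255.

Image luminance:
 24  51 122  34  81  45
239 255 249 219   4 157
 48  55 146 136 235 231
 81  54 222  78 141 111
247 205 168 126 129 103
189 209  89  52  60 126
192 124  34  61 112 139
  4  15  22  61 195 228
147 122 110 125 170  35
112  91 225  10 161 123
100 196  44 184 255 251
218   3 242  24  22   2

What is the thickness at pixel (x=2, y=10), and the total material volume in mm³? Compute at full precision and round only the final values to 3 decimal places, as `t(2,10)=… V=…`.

t(2,10)=3.871 V=386.692

span = t_max - t_min = 4.52 - 0.76 = 3.760
L(2,10) = 44, L_eff = 44/255 = 0.172549
t(2,10) = 4.52 - 3.760·0.172549 = 3.871
Σt over all 12·6 pixels = 82664/425 ≈ 194.5035294
V = pitch²·Σt = 1.41²·82664/425 = 386.692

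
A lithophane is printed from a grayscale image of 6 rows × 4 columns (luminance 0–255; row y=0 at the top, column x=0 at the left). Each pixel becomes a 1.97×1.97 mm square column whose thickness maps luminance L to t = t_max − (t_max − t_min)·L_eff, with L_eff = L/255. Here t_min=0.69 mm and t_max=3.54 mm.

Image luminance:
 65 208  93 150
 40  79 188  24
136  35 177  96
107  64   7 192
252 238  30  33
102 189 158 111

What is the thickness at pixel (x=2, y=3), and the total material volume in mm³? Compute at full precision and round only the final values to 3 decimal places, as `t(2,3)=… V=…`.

t(2,3)=3.462 V=209.400

span = t_max - t_min = 3.54 - 0.69 = 2.850
L(2,3) = 7, L_eff = 7/255 = 0.027451
t(2,3) = 3.54 - 2.850·0.027451 = 3.462
Σt over all 6·4 pixels = 45863/850 ≈ 53.9564706
V = pitch²·Σt = 1.97²·45863/850 = 209.400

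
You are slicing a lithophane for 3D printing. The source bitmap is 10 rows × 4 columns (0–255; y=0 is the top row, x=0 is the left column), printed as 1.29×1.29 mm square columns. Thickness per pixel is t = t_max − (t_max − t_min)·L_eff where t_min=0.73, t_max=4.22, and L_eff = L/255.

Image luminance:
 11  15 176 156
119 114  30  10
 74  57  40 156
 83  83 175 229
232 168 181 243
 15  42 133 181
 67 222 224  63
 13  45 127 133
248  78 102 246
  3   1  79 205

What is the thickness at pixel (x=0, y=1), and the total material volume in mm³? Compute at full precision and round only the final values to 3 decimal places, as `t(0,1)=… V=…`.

t(0,1)=2.591 V=176.612

span = t_max - t_min = 4.22 - 0.73 = 3.490
L(0,1) = 119, L_eff = 119/255 = 0.466667
t(0,1) = 4.22 - 3.490·0.466667 = 2.591
Σt over all 10·4 pixels = 2706329/25500 ≈ 106.1305490
V = pitch²·Σt = 1.29²·2706329/25500 = 176.612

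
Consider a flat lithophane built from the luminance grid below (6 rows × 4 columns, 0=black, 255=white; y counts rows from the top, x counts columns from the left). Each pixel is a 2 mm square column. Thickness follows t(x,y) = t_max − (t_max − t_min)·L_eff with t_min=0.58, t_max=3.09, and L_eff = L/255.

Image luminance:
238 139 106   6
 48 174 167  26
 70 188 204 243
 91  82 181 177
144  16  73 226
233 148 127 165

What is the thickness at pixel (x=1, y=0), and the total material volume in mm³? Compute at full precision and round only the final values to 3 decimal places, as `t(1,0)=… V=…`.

t(1,0)=1.722 V=167.813

span = t_max - t_min = 3.09 - 0.58 = 2.510
L(1,0) = 139, L_eff = 139/255 = 0.545098
t(1,0) = 3.09 - 2.510·0.545098 = 1.722
Σt over all 6·4 pixels = 267452/6375 ≈ 41.9532549
V = pitch²·Σt = 2²·267452/6375 = 167.813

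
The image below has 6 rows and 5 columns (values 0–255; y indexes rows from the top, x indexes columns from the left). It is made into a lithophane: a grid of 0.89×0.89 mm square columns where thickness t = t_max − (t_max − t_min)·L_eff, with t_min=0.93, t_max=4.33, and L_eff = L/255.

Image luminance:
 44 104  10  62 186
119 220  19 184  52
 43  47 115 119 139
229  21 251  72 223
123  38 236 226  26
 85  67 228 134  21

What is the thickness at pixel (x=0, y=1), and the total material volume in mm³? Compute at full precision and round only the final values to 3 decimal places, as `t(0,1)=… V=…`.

span = t_max - t_min = 4.33 - 0.93 = 3.400
L(0,1) = 119, L_eff = 119/255 = 0.466667
t(0,1) = 4.33 - 3.400·0.466667 = 2.743
Σt over all 6·5 pixels = 12599/150 ≈ 83.9933333
V = pitch²·Σt = 0.89²·12599/150 = 66.531

t(0,1)=2.743 V=66.531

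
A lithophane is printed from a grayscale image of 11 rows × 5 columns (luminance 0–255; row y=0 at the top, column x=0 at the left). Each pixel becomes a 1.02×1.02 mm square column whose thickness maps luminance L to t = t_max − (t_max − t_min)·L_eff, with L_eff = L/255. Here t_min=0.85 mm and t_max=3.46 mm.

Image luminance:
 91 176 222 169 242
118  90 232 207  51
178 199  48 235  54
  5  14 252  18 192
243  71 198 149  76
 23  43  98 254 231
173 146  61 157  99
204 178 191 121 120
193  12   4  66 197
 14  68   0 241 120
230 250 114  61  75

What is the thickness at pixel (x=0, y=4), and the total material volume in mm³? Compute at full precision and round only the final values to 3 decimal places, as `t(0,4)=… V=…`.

span = t_max - t_min = 3.46 - 0.85 = 2.610
L(0,4) = 243, L_eff = 243/255 = 0.952941
t(0,4) = 3.46 - 2.610·0.952941 = 0.973
Σt over all 11·5 pixels = 246178/2125 ≈ 115.8484706
V = pitch²·Σt = 1.02²·246178/2125 = 120.529

t(0,4)=0.973 V=120.529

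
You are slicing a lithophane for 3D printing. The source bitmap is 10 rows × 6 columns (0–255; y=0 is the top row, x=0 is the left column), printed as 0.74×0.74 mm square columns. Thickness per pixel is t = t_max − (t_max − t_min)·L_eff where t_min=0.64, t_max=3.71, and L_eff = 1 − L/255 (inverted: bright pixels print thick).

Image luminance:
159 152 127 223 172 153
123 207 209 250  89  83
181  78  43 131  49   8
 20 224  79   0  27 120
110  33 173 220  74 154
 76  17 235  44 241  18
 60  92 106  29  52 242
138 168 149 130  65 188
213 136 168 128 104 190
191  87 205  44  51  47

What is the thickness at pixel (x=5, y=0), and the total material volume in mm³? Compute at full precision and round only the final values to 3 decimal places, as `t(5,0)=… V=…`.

span = t_max - t_min = 3.71 - 0.64 = 3.070
L(5,0) = 153, L_eff = 1 - 153/255 = 0.400000 (inverted)
t(5,0) = 3.71 - 3.070·0.400000 = 2.482
Σt over all 10·6 pixels = 643139/5100 ≈ 126.1056863
V = pitch²·Σt = 0.74²·643139/5100 = 69.055

t(5,0)=2.482 V=69.055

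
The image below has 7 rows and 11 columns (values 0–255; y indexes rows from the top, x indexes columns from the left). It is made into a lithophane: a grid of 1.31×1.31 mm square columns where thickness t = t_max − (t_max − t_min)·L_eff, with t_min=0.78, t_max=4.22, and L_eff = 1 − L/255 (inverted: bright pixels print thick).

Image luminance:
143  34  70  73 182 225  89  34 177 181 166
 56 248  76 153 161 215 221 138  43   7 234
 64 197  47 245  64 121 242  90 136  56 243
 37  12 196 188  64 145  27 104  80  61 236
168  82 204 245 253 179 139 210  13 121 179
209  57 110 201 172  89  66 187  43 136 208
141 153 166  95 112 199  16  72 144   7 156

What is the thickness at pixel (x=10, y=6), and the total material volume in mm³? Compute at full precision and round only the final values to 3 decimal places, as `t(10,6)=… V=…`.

t(10,6)=2.884 V=337.190

span = t_max - t_min = 4.22 - 0.78 = 3.440
L(10,6) = 156, L_eff = 1 - 156/255 = 0.388235 (inverted)
t(10,6) = 4.22 - 3.440·0.388235 = 2.884
Σt over all 7·11 pixels = 835067/4250 ≈ 196.4863529
V = pitch²·Σt = 1.31²·835067/4250 = 337.190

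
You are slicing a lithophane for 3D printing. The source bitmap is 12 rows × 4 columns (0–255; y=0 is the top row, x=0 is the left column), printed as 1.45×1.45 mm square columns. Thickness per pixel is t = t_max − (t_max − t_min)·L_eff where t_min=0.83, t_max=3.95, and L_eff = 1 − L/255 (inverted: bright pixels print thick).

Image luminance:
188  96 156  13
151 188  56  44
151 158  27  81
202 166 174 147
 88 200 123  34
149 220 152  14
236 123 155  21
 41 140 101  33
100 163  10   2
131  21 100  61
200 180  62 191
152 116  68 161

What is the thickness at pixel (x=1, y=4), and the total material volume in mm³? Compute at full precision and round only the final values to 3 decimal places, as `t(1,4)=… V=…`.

t(1,4)=3.277 V=226.433

span = t_max - t_min = 3.95 - 0.83 = 3.120
L(1,4) = 200, L_eff = 1 - 200/255 = 0.215686 (inverted)
t(1,4) = 3.95 - 3.120·0.215686 = 3.277
Σt over all 12·4 pixels = 228856/2125 ≈ 107.6969412
V = pitch²·Σt = 1.45²·228856/2125 = 226.433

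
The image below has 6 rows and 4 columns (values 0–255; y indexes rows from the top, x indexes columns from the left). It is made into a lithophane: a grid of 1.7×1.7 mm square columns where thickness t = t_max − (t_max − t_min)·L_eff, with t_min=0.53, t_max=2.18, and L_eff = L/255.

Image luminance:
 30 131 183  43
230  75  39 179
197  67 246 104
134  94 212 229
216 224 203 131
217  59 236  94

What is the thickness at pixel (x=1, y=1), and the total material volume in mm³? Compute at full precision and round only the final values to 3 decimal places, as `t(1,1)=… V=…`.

span = t_max - t_min = 2.18 - 0.53 = 1.650
L(1,1) = 75, L_eff = 75/255 = 0.294118
t(1,1) = 2.18 - 1.650·0.294118 = 1.695
Σt over all 6·4 pixels = 49641/1700 ≈ 29.2005882
V = pitch²·Σt = 1.7²·49641/1700 = 84.390

t(1,1)=1.695 V=84.390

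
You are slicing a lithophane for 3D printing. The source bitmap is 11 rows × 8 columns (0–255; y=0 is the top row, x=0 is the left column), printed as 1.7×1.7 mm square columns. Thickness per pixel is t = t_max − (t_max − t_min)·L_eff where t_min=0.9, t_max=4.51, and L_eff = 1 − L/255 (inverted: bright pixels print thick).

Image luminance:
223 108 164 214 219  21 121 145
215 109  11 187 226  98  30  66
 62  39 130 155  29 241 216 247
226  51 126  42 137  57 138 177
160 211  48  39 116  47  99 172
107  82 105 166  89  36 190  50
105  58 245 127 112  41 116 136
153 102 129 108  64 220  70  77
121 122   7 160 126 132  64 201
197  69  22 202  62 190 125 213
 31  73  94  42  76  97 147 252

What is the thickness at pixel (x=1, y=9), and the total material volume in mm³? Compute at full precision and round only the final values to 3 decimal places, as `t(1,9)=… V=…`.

span = t_max - t_min = 4.51 - 0.9 = 3.610
L(1,9) = 69, L_eff = 1 - 69/255 = 0.729412 (inverted)
t(1,9) = 4.51 - 3.610·0.729412 = 1.877
Σt over all 11·8 pixels = 390589/1700 ≈ 229.7582353
V = pitch²·Σt = 1.7²·390589/1700 = 664.001

t(1,9)=1.877 V=664.001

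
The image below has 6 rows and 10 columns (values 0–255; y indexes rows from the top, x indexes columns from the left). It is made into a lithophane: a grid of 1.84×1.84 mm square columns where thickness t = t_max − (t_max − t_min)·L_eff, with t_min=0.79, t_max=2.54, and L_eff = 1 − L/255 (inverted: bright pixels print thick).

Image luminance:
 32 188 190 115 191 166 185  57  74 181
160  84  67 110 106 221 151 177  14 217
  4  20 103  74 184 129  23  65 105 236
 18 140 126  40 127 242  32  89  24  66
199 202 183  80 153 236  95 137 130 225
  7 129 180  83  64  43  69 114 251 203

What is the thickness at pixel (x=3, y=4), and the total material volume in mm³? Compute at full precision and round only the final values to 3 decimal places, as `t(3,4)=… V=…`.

span = t_max - t_min = 2.54 - 0.79 = 1.750
L(3,4) = 80, L_eff = 1 - 80/255 = 0.686275 (inverted)
t(3,4) = 2.54 - 1.750·0.686275 = 1.339
Σt over all 6·10 pixels = 4978/51 ≈ 97.6078431
V = pitch²·Σt = 1.84²·4978/51 = 330.461

t(3,4)=1.339 V=330.461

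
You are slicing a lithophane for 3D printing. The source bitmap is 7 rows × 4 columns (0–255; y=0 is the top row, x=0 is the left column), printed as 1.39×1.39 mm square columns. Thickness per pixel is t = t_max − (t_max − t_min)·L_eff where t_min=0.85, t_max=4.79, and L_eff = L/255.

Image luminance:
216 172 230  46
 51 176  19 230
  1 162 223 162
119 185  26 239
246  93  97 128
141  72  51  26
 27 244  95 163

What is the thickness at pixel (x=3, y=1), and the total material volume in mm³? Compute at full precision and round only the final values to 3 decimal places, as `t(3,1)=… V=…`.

t(3,1)=1.236 V=150.469

span = t_max - t_min = 4.79 - 0.85 = 3.940
L(3,1) = 230, L_eff = 230/255 = 0.901961
t(3,1) = 4.79 - 3.940·0.901961 = 1.236
Σt over all 7·4 pixels = 19859/255 ≈ 77.8784314
V = pitch²·Σt = 1.39²·19859/255 = 150.469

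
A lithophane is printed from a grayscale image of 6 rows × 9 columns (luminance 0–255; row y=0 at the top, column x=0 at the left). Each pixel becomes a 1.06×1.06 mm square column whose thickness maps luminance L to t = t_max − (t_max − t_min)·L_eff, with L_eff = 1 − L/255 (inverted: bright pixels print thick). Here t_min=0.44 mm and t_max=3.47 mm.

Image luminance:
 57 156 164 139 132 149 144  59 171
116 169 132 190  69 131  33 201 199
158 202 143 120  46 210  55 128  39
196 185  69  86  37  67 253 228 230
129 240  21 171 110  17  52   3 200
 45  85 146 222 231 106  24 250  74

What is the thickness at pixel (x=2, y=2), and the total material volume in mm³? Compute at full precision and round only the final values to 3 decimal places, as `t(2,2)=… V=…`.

span = t_max - t_min = 3.47 - 0.44 = 3.030
L(2,2) = 143, L_eff = 1 - 143/255 = 0.439216 (inverted)
t(2,2) = 3.47 - 3.030·0.439216 = 2.139
Σt over all 6·9 pixels = 907849/8500 ≈ 106.8057647
V = pitch²·Σt = 1.06²·907849/8500 = 120.007

t(2,2)=2.139 V=120.007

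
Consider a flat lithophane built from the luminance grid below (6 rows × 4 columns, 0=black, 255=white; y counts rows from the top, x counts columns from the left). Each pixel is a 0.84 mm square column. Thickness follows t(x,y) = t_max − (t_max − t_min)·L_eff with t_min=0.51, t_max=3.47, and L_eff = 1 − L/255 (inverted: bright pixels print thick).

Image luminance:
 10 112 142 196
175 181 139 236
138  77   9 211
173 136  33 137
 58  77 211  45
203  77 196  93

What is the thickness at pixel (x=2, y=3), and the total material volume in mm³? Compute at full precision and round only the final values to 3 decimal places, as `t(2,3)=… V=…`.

t(2,3)=0.893 V=33.740

span = t_max - t_min = 3.47 - 0.51 = 2.960
L(2,3) = 33, L_eff = 1 - 33/255 = 0.870588 (inverted)
t(2,3) = 3.47 - 2.960·0.870588 = 0.893
Σt over all 6·4 pixels = 60968/1275 ≈ 47.8180392
V = pitch²·Σt = 0.84²·60968/1275 = 33.740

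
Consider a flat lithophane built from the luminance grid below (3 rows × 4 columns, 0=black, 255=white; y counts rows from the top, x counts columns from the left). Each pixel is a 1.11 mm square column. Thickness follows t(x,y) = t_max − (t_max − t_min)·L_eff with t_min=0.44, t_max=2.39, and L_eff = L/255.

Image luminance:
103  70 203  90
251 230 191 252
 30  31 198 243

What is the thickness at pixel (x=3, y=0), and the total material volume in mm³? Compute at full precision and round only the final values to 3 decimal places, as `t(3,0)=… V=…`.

t(3,0)=1.702 V=17.510

span = t_max - t_min = 2.39 - 0.44 = 1.950
L(3,0) = 90, L_eff = 90/255 = 0.352941
t(3,0) = 2.39 - 1.950·0.352941 = 1.702
Σt over all 3·4 pixels = 1208/85 ≈ 14.2117647
V = pitch²·Σt = 1.11²·1208/85 = 17.510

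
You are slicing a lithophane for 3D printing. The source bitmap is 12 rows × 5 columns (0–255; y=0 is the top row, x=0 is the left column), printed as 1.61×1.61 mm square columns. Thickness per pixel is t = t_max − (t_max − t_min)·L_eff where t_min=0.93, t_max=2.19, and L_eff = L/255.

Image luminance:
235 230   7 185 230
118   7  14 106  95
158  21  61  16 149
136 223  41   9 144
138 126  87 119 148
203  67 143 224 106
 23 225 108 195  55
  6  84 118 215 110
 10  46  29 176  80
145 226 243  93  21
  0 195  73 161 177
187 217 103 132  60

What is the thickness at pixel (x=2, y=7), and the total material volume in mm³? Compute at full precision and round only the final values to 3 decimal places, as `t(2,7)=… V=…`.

t(2,7)=1.607 V=250.190

span = t_max - t_min = 2.19 - 0.93 = 1.260
L(2,7) = 118, L_eff = 118/255 = 0.462745
t(2,7) = 2.19 - 1.260·0.462745 = 1.607
Σt over all 12·5 pixels = 410211/4250 ≈ 96.5202353
V = pitch²·Σt = 1.61²·410211/4250 = 250.190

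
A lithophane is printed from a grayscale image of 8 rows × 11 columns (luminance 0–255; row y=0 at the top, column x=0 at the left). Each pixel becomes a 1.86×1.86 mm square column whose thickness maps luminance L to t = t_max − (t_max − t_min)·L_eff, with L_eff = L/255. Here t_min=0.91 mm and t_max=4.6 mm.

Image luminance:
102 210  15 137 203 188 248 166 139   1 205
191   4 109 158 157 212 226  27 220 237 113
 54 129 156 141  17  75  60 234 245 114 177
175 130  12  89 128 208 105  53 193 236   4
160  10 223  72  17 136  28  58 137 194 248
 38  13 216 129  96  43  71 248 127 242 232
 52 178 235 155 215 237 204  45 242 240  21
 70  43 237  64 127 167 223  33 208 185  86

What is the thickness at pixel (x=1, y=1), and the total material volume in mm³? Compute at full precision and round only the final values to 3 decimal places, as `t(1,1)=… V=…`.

span = t_max - t_min = 4.6 - 0.91 = 3.690
L(1,1) = 4, L_eff = 4/255 = 0.015686
t(1,1) = 4.6 - 3.690·0.015686 = 4.542
Σt over all 8·11 pixels = 490954/2125 ≈ 231.0371765
V = pitch²·Σt = 1.86²·490954/2125 = 799.296

t(1,1)=4.542 V=799.296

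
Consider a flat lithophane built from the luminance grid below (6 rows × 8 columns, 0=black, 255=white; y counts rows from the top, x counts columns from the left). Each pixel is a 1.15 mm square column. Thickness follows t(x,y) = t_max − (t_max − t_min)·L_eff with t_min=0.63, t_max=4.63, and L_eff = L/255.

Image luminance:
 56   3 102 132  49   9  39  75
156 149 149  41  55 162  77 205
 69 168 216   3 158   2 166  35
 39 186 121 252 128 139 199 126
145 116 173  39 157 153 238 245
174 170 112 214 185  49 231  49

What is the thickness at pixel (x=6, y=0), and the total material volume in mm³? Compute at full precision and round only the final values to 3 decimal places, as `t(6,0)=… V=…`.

span = t_max - t_min = 4.63 - 0.63 = 4.000
L(6,0) = 39, L_eff = 39/255 = 0.152941
t(6,0) = 4.63 - 4.000·0.152941 = 4.018
Σt over all 6·8 pixels = 129.44
V = pitch²·Σt = 1.15²·129.44 = 171.184

t(6,0)=4.018 V=171.184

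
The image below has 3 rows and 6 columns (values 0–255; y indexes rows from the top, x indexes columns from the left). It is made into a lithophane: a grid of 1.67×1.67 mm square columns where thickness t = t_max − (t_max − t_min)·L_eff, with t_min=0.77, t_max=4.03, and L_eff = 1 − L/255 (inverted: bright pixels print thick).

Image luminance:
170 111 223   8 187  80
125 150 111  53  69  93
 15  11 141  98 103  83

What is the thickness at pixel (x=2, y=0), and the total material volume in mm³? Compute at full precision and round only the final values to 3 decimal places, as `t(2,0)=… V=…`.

t(2,0)=3.621 V=103.937

span = t_max - t_min = 4.03 - 0.77 = 3.260
L(2,0) = 223, L_eff = 1 - 223/255 = 0.125490 (inverted)
t(2,0) = 4.03 - 3.260·0.125490 = 3.621
Σt over all 3·6 pixels = 237584/6375 ≈ 37.2680784
V = pitch²·Σt = 1.67²·237584/6375 = 103.937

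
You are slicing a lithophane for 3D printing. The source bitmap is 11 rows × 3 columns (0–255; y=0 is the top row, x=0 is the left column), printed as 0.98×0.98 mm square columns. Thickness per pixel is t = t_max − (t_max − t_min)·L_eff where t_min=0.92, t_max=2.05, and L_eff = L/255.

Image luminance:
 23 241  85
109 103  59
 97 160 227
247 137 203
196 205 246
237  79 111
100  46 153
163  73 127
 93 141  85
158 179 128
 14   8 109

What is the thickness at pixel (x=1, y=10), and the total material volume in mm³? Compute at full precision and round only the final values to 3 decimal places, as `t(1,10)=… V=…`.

span = t_max - t_min = 2.05 - 0.92 = 1.130
L(1,10) = 8, L_eff = 8/255 = 0.031373
t(1,10) = 2.05 - 1.130·0.031373 = 2.015
Σt over all 11·3 pixels = 1234429/25500 ≈ 48.4089804
V = pitch²·Σt = 0.98²·1234429/25500 = 46.492

t(1,10)=2.015 V=46.492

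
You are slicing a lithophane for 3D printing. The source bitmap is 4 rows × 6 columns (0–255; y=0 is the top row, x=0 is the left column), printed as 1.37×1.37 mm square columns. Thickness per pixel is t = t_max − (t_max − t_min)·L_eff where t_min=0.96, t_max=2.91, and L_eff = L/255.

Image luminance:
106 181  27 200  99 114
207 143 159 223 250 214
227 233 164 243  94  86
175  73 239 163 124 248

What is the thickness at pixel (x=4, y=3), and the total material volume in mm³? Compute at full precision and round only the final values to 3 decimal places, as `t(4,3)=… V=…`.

t(4,3)=1.962 V=73.786

span = t_max - t_min = 2.91 - 0.96 = 1.950
L(4,3) = 124, L_eff = 124/255 = 0.486275
t(4,3) = 2.91 - 1.950·0.486275 = 1.962
Σt over all 4·6 pixels = 16708/425 ≈ 39.3129412
V = pitch²·Σt = 1.37²·16708/425 = 73.786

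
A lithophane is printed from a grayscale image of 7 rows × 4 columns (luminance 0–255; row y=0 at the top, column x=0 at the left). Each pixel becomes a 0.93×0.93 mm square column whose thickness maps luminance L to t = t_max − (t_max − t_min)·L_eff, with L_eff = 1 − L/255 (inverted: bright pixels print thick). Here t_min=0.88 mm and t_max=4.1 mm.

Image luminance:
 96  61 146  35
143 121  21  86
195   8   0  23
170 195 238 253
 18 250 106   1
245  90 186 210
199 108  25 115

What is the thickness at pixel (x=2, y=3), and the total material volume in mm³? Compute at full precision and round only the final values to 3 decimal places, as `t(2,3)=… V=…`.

span = t_max - t_min = 4.1 - 0.88 = 3.220
L(2,3) = 238, L_eff = 1 - 238/255 = 0.066667 (inverted)
t(2,3) = 4.1 - 3.220·0.066667 = 3.885
Σt over all 7·4 pixels = 426272/6375 ≈ 66.8661961
V = pitch²·Σt = 0.93²·426272/6375 = 57.833

t(2,3)=3.885 V=57.833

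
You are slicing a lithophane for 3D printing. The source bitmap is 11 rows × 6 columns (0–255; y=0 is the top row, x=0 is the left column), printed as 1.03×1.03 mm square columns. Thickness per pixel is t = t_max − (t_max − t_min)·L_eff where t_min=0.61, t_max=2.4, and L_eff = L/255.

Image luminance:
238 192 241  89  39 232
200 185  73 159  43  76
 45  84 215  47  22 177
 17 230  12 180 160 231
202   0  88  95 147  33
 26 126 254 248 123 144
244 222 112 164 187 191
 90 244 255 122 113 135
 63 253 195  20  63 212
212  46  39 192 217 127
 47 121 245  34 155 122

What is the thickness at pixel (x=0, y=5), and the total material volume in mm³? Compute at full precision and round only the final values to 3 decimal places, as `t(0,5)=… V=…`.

span = t_max - t_min = 2.4 - 0.61 = 1.790
L(0,5) = 26, L_eff = 26/255 = 0.101961
t(0,5) = 2.4 - 1.790·0.101961 = 2.217
Σt over all 11·6 pixels = 481523/5100 ≈ 94.4162745
V = pitch²·Σt = 1.03²·481523/5100 = 100.166

t(0,5)=2.217 V=100.166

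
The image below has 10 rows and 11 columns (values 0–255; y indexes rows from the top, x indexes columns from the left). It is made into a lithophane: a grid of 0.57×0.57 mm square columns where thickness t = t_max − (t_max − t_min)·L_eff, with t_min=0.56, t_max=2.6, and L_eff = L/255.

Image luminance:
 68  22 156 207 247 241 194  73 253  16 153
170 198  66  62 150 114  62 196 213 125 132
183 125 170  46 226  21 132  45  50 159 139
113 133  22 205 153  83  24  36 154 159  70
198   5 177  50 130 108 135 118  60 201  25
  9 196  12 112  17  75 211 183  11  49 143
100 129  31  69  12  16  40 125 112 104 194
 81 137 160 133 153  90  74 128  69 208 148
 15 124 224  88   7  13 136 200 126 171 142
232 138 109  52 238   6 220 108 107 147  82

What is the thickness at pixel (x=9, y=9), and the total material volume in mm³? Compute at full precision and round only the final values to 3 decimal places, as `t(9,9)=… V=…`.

span = t_max - t_min = 2.6 - 0.56 = 2.040
L(9,9) = 147, L_eff = 147/255 = 0.576471
t(9,9) = 2.6 - 2.040·0.576471 = 1.424
Σt over all 10·11 pixels = 183.688
V = pitch²·Σt = 0.57²·183.688 = 59.680

t(9,9)=1.424 V=59.680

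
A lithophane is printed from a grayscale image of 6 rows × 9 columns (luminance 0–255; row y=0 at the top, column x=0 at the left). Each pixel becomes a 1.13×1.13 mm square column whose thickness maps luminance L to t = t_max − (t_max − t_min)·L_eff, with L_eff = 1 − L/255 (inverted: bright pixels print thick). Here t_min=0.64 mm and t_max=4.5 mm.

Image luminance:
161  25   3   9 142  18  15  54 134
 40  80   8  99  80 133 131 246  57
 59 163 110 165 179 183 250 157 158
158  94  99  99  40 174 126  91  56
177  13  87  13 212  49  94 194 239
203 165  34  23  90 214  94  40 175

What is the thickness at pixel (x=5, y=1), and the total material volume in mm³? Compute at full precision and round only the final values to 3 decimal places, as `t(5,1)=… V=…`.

span = t_max - t_min = 4.5 - 0.64 = 3.860
L(5,1) = 133, L_eff = 1 - 133/255 = 0.478431 (inverted)
t(5,1) = 4.5 - 3.860·0.478431 = 2.653
Σt over all 6·9 pixels = 790828/6375 ≈ 124.0514510
V = pitch²·Σt = 1.13²·790828/6375 = 158.401

t(5,1)=2.653 V=158.401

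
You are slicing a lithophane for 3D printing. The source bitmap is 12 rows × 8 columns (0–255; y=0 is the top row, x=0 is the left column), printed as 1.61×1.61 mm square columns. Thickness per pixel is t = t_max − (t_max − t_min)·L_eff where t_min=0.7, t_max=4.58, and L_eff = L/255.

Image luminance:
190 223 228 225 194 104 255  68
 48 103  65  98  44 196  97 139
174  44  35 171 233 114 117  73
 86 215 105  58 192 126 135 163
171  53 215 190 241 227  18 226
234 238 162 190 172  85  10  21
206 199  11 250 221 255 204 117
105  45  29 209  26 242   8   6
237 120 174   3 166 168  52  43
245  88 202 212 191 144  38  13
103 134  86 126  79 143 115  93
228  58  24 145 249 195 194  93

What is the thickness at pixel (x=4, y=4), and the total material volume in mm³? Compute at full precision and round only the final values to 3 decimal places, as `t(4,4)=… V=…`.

t(4,4)=0.913 V=624.403

span = t_max - t_min = 4.58 - 0.7 = 3.880
L(4,4) = 241, L_eff = 241/255 = 0.945098
t(4,4) = 4.58 - 3.880·0.945098 = 0.913
Σt over all 12·8 pixels = 102377/425 ≈ 240.8870588
V = pitch²·Σt = 1.61²·102377/425 = 624.403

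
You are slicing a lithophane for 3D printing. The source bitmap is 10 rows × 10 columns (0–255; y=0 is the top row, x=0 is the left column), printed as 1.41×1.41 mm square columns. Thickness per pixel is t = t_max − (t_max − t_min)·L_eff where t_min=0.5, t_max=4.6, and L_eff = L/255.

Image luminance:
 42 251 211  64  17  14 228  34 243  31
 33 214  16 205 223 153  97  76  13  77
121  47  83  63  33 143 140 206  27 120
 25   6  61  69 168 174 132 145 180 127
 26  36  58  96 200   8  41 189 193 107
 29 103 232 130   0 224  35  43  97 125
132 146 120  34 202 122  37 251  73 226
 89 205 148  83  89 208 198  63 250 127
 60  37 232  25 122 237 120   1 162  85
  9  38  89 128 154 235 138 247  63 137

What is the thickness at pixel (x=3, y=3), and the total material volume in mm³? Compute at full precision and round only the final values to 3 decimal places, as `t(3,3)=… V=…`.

span = t_max - t_min = 4.6 - 0.5 = 4.100
L(3,3) = 69, L_eff = 69/255 = 0.270588
t(3,3) = 4.6 - 4.100·0.270588 = 3.491
Σt over all 10·10 pixels = 117559/425 ≈ 276.6094118
V = pitch²·Σt = 1.41²·117559/425 = 549.927

t(3,3)=3.491 V=549.927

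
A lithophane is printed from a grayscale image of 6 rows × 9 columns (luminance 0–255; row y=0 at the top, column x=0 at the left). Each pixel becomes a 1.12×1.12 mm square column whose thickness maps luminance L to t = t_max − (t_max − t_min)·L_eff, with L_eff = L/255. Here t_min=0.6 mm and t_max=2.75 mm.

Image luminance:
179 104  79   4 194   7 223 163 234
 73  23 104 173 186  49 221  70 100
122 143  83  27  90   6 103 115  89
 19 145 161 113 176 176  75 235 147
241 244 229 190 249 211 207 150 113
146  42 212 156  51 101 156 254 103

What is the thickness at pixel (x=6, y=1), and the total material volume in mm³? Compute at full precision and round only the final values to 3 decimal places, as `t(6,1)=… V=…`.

span = t_max - t_min = 2.75 - 0.6 = 2.150
L(6,1) = 221, L_eff = 221/255 = 0.866667
t(6,1) = 2.75 - 2.150·0.866667 = 0.887
Σt over all 6·9 pixels = 37076/425 ≈ 87.2376471
V = pitch²·Σt = 1.12²·37076/425 = 109.431

t(6,1)=0.887 V=109.431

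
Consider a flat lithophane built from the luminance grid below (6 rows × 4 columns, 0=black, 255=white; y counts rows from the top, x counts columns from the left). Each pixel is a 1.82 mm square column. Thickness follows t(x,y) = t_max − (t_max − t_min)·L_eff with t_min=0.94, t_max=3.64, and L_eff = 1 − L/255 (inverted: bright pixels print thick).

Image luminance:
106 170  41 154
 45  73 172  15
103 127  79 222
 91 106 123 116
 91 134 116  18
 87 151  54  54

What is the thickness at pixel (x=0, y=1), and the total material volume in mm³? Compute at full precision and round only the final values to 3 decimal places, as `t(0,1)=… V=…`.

t(0,1)=1.416 V=160.585

span = t_max - t_min = 3.64 - 0.94 = 2.700
L(0,1) = 45, L_eff = 1 - 45/255 = 0.823529 (inverted)
t(0,1) = 3.64 - 2.700·0.823529 = 1.416
Σt over all 6·4 pixels = 48.48
V = pitch²·Σt = 1.82²·48.48 = 160.585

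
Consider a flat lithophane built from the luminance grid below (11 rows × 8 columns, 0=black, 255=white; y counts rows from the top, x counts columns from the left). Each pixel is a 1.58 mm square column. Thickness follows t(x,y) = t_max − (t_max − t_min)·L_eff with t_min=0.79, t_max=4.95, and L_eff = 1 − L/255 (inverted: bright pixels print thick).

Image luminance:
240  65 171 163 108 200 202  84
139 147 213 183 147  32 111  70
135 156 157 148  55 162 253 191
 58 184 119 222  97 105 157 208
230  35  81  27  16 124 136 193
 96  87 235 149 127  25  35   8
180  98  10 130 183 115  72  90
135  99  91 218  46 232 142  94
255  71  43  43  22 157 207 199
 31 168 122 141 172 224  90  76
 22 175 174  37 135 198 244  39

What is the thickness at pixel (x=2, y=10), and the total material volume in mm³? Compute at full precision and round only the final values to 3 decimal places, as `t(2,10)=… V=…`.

t(2,10)=3.629 V=632.364

span = t_max - t_min = 4.95 - 0.79 = 4.160
L(2,10) = 174, L_eff = 1 - 174/255 = 0.317647 (inverted)
t(2,10) = 4.95 - 4.160·0.317647 = 3.629
Σt over all 11·8 pixels = 1614854/6375 ≈ 253.3104314
V = pitch²·Σt = 1.58²·1614854/6375 = 632.364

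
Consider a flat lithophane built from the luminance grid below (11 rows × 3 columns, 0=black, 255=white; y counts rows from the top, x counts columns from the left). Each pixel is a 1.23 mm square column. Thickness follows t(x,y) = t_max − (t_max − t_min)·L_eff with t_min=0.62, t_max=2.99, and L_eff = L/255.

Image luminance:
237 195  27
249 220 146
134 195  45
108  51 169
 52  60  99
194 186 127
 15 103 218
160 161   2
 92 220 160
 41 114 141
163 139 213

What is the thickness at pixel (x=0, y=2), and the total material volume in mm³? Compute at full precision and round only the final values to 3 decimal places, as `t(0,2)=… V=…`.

span = t_max - t_min = 2.99 - 0.62 = 2.370
L(0,2) = 134, L_eff = 134/255 = 0.525490
t(0,2) = 2.99 - 2.370·0.525490 = 1.745
Σt over all 11·3 pixels = 488251/8500 ≈ 57.4412941
V = pitch²·Σt = 1.23²·488251/8500 = 86.903

t(0,2)=1.745 V=86.903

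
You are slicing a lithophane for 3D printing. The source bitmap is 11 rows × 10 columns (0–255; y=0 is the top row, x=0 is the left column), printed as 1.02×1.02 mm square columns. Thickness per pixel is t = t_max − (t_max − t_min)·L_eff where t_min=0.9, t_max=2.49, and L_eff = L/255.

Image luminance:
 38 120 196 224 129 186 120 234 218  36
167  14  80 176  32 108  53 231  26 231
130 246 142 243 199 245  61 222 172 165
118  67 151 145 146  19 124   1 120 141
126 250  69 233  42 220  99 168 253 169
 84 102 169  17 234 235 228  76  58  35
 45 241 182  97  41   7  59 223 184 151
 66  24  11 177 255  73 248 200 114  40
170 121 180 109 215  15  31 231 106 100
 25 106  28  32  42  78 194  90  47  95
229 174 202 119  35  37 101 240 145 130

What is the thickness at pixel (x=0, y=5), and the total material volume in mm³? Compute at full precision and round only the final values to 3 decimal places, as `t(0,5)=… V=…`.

span = t_max - t_min = 2.49 - 0.9 = 1.590
L(0,5) = 84, L_eff = 84/255 = 0.329412
t(0,5) = 2.49 - 1.590·0.329412 = 1.966
Σt over all 11·10 pixels = 787563/4250 ≈ 185.3089412
V = pitch²·Σt = 1.02²·787563/4250 = 192.795

t(0,5)=1.966 V=192.795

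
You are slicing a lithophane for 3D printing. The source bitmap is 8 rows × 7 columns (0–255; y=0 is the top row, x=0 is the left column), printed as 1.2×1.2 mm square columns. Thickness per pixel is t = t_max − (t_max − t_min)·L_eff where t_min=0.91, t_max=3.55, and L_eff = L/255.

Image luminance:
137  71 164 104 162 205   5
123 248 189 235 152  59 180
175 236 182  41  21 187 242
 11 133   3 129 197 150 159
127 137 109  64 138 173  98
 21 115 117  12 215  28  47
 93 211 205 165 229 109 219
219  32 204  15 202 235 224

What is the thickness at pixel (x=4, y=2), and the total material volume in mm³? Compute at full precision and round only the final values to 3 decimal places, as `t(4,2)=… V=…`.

span = t_max - t_min = 3.55 - 0.91 = 2.640
L(4,2) = 21, L_eff = 21/255 = 0.082353
t(4,2) = 3.55 - 2.640·0.082353 = 3.333
Σt over all 8·7 pixels = 253864/2125 ≈ 119.4654118
V = pitch²·Σt = 1.2²·253864/2125 = 172.030

t(4,2)=3.333 V=172.030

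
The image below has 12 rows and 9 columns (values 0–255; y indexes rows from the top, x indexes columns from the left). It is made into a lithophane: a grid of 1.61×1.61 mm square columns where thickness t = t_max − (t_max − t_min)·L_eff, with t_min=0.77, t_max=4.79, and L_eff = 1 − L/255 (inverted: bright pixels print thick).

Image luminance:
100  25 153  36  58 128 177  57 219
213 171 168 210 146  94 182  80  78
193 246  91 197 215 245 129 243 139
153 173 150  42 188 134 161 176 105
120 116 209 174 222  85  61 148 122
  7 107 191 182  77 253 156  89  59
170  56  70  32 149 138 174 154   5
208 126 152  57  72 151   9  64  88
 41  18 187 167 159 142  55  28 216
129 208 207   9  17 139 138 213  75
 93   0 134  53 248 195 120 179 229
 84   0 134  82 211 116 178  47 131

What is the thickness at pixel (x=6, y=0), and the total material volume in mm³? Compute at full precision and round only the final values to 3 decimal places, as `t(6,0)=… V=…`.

span = t_max - t_min = 4.79 - 0.77 = 4.020
L(6,0) = 177, L_eff = 1 - 177/255 = 0.305882 (inverted)
t(6,0) = 4.79 - 4.020·0.305882 = 3.560
Σt over all 12·9 pixels = 25708/85 ≈ 302.4470588
V = pitch²·Σt = 1.61²·25708/85 = 783.973

t(6,0)=3.560 V=783.973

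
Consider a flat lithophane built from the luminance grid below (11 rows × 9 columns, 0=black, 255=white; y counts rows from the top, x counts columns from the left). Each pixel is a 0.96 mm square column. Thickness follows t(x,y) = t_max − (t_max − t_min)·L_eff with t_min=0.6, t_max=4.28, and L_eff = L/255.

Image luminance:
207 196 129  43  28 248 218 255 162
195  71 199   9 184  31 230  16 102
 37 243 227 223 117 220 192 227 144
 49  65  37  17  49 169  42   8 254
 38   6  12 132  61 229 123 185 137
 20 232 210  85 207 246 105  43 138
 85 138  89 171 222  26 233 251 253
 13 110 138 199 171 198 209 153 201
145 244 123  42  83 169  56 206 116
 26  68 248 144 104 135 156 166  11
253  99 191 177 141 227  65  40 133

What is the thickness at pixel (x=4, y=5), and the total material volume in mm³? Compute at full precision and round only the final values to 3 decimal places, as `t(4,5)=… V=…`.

span = t_max - t_min = 4.28 - 0.6 = 3.680
L(4,5) = 207, L_eff = 207/255 = 0.811765
t(4,5) = 4.28 - 3.680·0.811765 = 1.293
Σt over all 11·9 pixels = 292211/1275 ≈ 229.1850980
V = pitch²·Σt = 0.96²·292211/1275 = 211.217

t(4,5)=1.293 V=211.217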